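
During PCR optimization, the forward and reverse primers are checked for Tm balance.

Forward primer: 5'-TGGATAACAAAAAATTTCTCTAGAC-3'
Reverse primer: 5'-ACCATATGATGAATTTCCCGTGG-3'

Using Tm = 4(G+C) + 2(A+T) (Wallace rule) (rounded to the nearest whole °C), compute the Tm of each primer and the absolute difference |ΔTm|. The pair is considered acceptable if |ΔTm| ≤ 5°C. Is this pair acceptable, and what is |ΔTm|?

Forward: A=11 T=7 G=3 C=4 → Tm = 2·18 + 4·7 = 64°C.
Reverse: A=6 T=7 G=5 C=5 → Tm = 2·13 + 4·10 = 66°C.
|ΔTm| = |64 − 66| = 2°C, ≤ 5°C.

|ΔTm| = 2°C; the pair is acceptable.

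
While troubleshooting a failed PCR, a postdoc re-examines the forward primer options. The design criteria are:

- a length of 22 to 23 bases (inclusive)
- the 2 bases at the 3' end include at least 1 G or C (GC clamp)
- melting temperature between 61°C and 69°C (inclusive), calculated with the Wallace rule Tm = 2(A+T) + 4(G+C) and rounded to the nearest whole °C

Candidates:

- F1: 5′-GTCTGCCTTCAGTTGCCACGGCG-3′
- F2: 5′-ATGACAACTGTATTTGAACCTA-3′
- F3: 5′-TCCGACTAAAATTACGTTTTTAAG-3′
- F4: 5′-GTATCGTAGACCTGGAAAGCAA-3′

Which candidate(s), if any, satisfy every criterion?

None of the candidates satisfy all criteria.

F1 (23 nt, A=2 T=6 G=7 C=8): length 23 ✓; 3' end CG has 2 G/C ✓; Tm = 2·8 + 4·15 = 76°C, outside 61–69°C ✗ — fails.
F2 (22 nt, A=8 T=7 G=3 C=4): length 22 ✓; 3' end TA has 0 G/C, need ≥1 ✗; Tm = 2·15 + 4·7 = 58°C, outside 61–69°C ✗ — fails.
F3 (24 nt, A=8 T=9 G=3 C=4): length 24, outside 22–23 ✗; 3' end AG has 1 G/C ✓; Tm = 2·17 + 4·7 = 62°C ✓ — fails.
F4 (22 nt, A=8 T=4 G=6 C=4): length 22 ✓; 3' end AA has 0 G/C, need ≥1 ✗; Tm = 2·12 + 4·10 = 64°C ✓ — fails.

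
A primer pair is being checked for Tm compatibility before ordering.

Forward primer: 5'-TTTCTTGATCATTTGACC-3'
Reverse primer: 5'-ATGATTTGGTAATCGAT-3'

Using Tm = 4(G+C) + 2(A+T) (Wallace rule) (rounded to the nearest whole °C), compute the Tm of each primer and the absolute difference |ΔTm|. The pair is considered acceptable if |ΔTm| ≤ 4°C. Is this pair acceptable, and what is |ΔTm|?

|ΔTm| = 4°C; the pair is acceptable.

Forward: A=3 T=9 G=2 C=4 → Tm = 2·12 + 4·6 = 48°C.
Reverse: A=5 T=7 G=4 C=1 → Tm = 2·12 + 4·5 = 44°C.
|ΔTm| = |48 − 44| = 4°C, ≤ 4°C.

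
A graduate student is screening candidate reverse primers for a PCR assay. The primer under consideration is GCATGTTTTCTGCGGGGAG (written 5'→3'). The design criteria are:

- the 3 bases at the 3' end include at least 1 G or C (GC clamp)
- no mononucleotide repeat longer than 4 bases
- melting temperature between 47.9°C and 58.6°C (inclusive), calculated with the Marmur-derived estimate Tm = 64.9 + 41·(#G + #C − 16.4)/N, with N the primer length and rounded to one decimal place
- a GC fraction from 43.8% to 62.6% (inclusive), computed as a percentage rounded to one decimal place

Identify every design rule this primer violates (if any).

Meets all criteria.

Base counts: A=2, T=6, G=8, C=3 (length 19).
GC clamp: 3' end GAG has 2 G/C ✓
homopolymer run: longest run = 4 ✓
Tm: Tm = 64.9 + 41·(11 − 16.4)/19 = 53.2°C ✓
GC content: GC 11/19 = 57.9% ✓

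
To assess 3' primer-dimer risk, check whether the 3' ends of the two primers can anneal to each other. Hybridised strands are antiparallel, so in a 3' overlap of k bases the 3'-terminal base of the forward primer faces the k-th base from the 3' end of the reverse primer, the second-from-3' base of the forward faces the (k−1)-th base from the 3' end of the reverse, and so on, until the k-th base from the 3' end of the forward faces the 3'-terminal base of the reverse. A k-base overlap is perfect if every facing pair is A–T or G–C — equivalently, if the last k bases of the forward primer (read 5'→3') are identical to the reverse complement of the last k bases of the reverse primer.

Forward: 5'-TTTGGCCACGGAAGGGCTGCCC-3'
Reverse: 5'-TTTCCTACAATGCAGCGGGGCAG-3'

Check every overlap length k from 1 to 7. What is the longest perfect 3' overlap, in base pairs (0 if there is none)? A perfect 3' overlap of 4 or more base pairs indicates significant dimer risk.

Longest perfect overlap: 6 complementary base pairs; significant dimer risk (threshold 4).

Last 7 bases (5'→3') — forward …GCTGCCC, reverse …GGGGCAG.
Reverse complement of the reverse primer's last 7 bases: CTGCCCC; its first k bases are the reverse complement of the reverse primer's last k bases, so a perfect k-base overlap needs the forward primer's last k bases to equal them.
Comparing (forward last k vs required): k=1: C vs C ✓; k=2: CC vs CT ✗; k=3: CCC vs CTG ✗; k=4: GCCC vs CTGC ✗; k=5: TGCCC vs CTGCC ✗; k=6: CTGCCC vs CTGCCC ✓; k=7: GCTGCCC vs CTGCCCC ✗.
Perfect overlaps at k = 1, 6; the largest is 6.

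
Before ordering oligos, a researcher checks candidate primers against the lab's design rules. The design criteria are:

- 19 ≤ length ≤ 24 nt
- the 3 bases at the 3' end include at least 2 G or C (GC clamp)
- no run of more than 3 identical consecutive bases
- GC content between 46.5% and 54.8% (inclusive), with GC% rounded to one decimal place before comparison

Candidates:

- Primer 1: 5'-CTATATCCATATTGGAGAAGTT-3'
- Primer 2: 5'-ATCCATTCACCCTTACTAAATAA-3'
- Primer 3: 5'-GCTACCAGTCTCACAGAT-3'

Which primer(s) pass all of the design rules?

None of the candidates satisfy all criteria.

Primer 1 (22 nt, A=7 T=8 G=4 C=3): length 22 ✓; 3' end GTT has 1 G/C, need ≥2 ✗; longest run = 2 ✓; GC 7/22 = 31.8%, outside 46.5–54.8% ✗ — fails.
Primer 2 (23 nt, A=9 T=7 G=0 C=7): length 23 ✓; 3' end TAA has 0 G/C, need ≥2 ✗; longest run = 3 ✓; GC 7/23 = 30.4%, outside 46.5–54.8% ✗ — fails.
Primer 3 (18 nt, A=5 T=4 G=3 C=6): length 18, outside 19–24 ✗; 3' end GAT has 1 G/C, need ≥2 ✗; longest run = 2 ✓; GC 9/18 = 50.0% ✓ — fails.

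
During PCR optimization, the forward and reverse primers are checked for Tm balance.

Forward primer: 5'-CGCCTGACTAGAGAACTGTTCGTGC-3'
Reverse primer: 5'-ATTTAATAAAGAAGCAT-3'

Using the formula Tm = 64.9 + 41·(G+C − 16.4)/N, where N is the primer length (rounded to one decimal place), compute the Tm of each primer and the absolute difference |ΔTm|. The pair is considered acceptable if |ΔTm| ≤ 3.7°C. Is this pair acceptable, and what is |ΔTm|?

Forward: G+C = 14, N = 25 → Tm = 64.9 + 41·(14 − 16.4)/25 = 61.0°C.
Reverse: G+C = 3, N = 17 → Tm = 64.9 + 41·(3 − 16.4)/17 = 32.6°C.
|ΔTm| = |61.0 − 32.6| = 28.4°C, > 3.7°C.

|ΔTm| = 28.4°C; the pair is not acceptable.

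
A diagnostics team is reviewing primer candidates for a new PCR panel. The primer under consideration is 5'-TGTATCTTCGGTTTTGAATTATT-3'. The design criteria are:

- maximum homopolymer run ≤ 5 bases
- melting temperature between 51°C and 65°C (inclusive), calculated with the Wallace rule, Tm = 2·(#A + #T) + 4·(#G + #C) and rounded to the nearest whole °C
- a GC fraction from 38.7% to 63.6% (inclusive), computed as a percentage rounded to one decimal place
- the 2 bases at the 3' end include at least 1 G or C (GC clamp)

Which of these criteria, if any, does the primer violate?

Fails: GC content, GC clamp.

Base counts: A=4, T=13, G=4, C=2 (length 23).
homopolymer run: longest run = 4 ✓
Tm: Tm = 2·17 + 4·6 = 58°C ✓
GC content: GC 6/23 = 26.1%, outside 38.7–63.6% ✗
GC clamp: 3' end TT has 0 G/C, need ≥1 ✗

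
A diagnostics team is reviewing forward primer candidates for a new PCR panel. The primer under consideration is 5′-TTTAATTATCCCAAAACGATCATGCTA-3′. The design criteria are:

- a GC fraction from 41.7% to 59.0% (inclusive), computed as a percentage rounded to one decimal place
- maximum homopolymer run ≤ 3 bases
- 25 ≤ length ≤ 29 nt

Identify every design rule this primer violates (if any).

Fails: GC content, homopolymer run.

Base counts: A=10, T=9, G=2, C=6 (length 27).
GC content: GC 8/27 = 29.6%, outside 41.7–59.0% ✗
homopolymer run: longest run = 4, exceeds 3 ✗
length: length 27 ✓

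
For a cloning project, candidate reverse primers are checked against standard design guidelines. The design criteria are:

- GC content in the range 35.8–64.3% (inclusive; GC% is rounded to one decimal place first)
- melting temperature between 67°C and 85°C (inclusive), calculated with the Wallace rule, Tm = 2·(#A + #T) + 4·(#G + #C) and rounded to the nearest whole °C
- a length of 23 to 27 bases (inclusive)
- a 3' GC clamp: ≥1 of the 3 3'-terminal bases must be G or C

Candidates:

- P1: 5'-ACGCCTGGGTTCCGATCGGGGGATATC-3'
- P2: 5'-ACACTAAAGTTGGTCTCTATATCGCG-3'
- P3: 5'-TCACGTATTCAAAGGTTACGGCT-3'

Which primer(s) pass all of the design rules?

P1 (27 nt, A=4 T=6 G=10 C=7): GC 17/27 = 63.0% ✓; Tm = 2·10 + 4·17 = 88°C, outside 67–85°C ✗; length 27 ✓; 3' end ATC has 1 G/C ✓ — fails.
P2 (26 nt, A=7 T=8 G=5 C=6): GC 11/26 = 42.3% ✓; Tm = 2·15 + 4·11 = 74°C ✓; length 26 ✓; 3' end GCG has 3 G/C ✓ — passes.
P3 (23 nt, A=6 T=7 G=5 C=5): GC 10/23 = 43.5% ✓; Tm = 2·13 + 4·10 = 66°C, outside 67–85°C ✗; length 23 ✓; 3' end GCT has 2 G/C ✓ — fails.

P2 only.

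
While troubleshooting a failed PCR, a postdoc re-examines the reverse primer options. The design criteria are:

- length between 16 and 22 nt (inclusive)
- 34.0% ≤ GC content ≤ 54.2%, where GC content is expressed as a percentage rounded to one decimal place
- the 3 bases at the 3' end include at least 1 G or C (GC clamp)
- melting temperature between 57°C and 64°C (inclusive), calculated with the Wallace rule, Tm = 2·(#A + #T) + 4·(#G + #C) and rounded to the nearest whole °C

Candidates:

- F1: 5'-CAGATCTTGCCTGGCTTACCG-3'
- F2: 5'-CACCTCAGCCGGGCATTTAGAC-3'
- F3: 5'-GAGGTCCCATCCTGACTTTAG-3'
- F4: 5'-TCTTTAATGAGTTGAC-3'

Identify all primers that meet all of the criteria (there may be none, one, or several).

F1 (21 nt, A=3 T=6 G=5 C=7): length 21 ✓; GC 12/21 = 57.1%, outside 34.0–54.2% ✗; 3' end CCG has 3 G/C ✓; Tm = 2·9 + 4·12 = 66°C, outside 57–64°C ✗ — fails.
F2 (22 nt, A=5 T=4 G=5 C=8): length 22 ✓; GC 13/22 = 59.1%, outside 34.0–54.2% ✗; 3' end GAC has 2 G/C ✓; Tm = 2·9 + 4·13 = 70°C, outside 57–64°C ✗ — fails.
F3 (21 nt, A=4 T=6 G=5 C=6): length 21 ✓; GC 11/21 = 52.4% ✓; 3' end TAG has 1 G/C ✓; Tm = 2·10 + 4·11 = 64°C ✓ — passes.
F4 (16 nt, A=4 T=7 G=3 C=2): length 16 ✓; GC 5/16 = 31.3%, outside 34.0–54.2% ✗; 3' end GAC has 2 G/C ✓; Tm = 2·11 + 4·5 = 42°C, outside 57–64°C ✗ — fails.

F3 only.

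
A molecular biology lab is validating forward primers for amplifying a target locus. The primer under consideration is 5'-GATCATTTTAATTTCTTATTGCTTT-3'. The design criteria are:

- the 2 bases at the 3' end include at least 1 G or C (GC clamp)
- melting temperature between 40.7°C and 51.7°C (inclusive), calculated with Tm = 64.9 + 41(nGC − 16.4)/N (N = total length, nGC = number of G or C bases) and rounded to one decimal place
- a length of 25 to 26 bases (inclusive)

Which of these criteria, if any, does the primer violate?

Fails: GC clamp.

Base counts: A=5, T=15, G=2, C=3 (length 25).
GC clamp: 3' end TT has 0 G/C, need ≥1 ✗
Tm: Tm = 64.9 + 41·(5 − 16.4)/25 = 46.2°C ✓
length: length 25 ✓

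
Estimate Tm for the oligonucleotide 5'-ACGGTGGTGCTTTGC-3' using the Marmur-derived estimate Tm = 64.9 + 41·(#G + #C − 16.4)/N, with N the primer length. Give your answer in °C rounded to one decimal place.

Base counts: A=1, T=5, G=6, C=3; G+C = 9, N = 15.
Tm = 64.9 + 41·(9 − 16.4)/15 = 64.9 + -303.40/15 = 44.7°C.

44.7°C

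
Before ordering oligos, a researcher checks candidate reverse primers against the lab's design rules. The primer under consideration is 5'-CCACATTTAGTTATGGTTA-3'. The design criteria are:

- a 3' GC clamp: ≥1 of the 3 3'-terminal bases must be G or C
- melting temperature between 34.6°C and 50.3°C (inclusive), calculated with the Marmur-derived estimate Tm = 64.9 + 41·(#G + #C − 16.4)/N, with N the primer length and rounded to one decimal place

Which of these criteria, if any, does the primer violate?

Fails: GC clamp.

Base counts: A=5, T=8, G=3, C=3 (length 19).
GC clamp: 3' end TTA has 0 G/C, need ≥1 ✗
Tm: Tm = 64.9 + 41·(6 − 16.4)/19 = 42.5°C ✓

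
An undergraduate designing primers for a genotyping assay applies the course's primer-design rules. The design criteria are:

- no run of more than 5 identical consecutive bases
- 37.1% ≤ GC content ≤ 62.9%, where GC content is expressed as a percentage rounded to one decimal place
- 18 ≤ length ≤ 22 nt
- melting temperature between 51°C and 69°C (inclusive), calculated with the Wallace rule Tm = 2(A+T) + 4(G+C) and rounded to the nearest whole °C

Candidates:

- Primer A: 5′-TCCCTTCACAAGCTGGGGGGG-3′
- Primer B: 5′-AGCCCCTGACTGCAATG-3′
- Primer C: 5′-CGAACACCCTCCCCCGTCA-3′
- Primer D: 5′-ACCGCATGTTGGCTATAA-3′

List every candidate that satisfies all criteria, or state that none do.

Primer D only.

Primer A (21 nt, A=3 T=4 G=8 C=6): longest run = 7, exceeds 5 ✗; GC 14/21 = 66.7%, outside 37.1–62.9% ✗; length 21 ✓; Tm = 2·7 + 4·14 = 70°C, outside 51–69°C ✗ — fails.
Primer B (17 nt, A=4 T=3 G=4 C=6): longest run = 4 ✓; GC 10/17 = 58.8% ✓; length 17, outside 18–22 ✗; Tm = 2·7 + 4·10 = 54°C ✓ — fails.
Primer C (19 nt, A=4 T=2 G=2 C=11): longest run = 5 ✓; GC 13/19 = 68.4%, outside 37.1–62.9% ✗; length 19 ✓; Tm = 2·6 + 4·13 = 64°C ✓ — fails.
Primer D (18 nt, A=5 T=5 G=4 C=4): longest run = 2 ✓; GC 8/18 = 44.4% ✓; length 18 ✓; Tm = 2·10 + 4·8 = 52°C ✓ — passes.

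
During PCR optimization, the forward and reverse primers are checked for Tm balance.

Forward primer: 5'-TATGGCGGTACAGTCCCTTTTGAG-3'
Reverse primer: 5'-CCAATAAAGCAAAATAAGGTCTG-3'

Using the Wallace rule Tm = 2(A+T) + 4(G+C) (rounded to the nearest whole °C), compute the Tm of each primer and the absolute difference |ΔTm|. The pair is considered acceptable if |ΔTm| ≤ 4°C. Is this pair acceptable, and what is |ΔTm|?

|ΔTm| = 10°C; the pair is not acceptable.

Forward: A=4 T=8 G=7 C=5 → Tm = 2·12 + 4·12 = 72°C.
Reverse: A=11 T=4 G=4 C=4 → Tm = 2·15 + 4·8 = 62°C.
|ΔTm| = |72 − 62| = 10°C, > 4°C.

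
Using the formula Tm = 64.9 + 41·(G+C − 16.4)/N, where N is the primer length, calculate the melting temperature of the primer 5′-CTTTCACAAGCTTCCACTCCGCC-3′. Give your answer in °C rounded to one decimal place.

58.8°C

Base counts: A=4, T=6, G=2, C=11; G+C = 13, N = 23.
Tm = 64.9 + 41·(13 − 16.4)/23 = 64.9 + -139.40/23 = 58.8°C.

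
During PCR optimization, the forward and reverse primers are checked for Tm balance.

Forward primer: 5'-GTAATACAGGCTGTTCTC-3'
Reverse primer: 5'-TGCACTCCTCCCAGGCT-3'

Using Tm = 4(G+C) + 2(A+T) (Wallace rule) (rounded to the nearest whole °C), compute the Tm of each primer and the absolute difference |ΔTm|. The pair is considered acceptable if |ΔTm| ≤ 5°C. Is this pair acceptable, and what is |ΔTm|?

Forward: A=4 T=6 G=4 C=4 → Tm = 2·10 + 4·8 = 52°C.
Reverse: A=2 T=4 G=3 C=8 → Tm = 2·6 + 4·11 = 56°C.
|ΔTm| = |52 − 56| = 4°C, ≤ 5°C.

|ΔTm| = 4°C; the pair is acceptable.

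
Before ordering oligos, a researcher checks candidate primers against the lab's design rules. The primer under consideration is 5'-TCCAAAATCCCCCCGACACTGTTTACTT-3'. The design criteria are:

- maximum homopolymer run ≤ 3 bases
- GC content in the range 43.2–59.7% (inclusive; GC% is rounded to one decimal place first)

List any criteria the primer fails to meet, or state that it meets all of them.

Fails: homopolymer run.

Base counts: A=7, T=8, G=2, C=11 (length 28).
homopolymer run: longest run = 6, exceeds 3 ✗
GC content: GC 13/28 = 46.4% ✓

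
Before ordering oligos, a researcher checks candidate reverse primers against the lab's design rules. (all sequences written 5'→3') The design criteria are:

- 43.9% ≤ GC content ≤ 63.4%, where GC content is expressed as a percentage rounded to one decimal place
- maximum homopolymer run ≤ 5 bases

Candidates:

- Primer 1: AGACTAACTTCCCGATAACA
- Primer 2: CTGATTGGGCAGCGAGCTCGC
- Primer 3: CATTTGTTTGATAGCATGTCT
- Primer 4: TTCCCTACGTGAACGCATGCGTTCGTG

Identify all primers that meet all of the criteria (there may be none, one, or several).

Primer 1 (20 nt, A=8 T=4 G=2 C=6): GC 8/20 = 40.0%, outside 43.9–63.4% ✗; longest run = 3 ✓ — fails.
Primer 2 (21 nt, A=3 T=4 G=8 C=6): GC 14/21 = 66.7%, outside 43.9–63.4% ✗; longest run = 3 ✓ — fails.
Primer 3 (21 nt, A=4 T=10 G=4 C=3): GC 7/21 = 33.3%, outside 43.9–63.4% ✗; longest run = 3 ✓ — fails.
Primer 4 (27 nt, A=4 T=8 G=7 C=8): GC 15/27 = 55.6% ✓; longest run = 3 ✓ — passes.

Primer 4 only.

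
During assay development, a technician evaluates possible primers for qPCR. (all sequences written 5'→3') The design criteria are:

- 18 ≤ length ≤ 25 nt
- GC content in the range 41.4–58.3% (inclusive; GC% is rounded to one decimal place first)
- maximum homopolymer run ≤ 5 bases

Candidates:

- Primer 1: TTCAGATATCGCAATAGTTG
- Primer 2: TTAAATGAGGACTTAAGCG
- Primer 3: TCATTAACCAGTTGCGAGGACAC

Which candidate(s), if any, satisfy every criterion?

Primer 3 only.

Primer 1 (20 nt, A=6 T=7 G=4 C=3): length 20 ✓; GC 7/20 = 35.0%, outside 41.4–58.3% ✗; longest run = 2 ✓ — fails.
Primer 2 (19 nt, A=7 T=5 G=5 C=2): length 19 ✓; GC 7/19 = 36.8%, outside 41.4–58.3% ✗; longest run = 3 ✓ — fails.
Primer 3 (23 nt, A=7 T=5 G=5 C=6): length 23 ✓; GC 11/23 = 47.8% ✓; longest run = 2 ✓ — passes.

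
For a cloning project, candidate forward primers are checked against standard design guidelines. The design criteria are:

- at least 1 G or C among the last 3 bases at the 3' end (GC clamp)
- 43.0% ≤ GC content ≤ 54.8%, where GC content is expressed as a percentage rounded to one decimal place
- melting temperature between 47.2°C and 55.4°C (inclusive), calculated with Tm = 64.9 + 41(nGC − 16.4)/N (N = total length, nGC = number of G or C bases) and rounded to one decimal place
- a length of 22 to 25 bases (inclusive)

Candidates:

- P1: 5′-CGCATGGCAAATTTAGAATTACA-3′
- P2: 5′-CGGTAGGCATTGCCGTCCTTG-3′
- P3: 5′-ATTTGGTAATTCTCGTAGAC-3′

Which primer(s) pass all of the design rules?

None of the candidates satisfy all criteria.

P1 (23 nt, A=9 T=6 G=4 C=4): 3' end ACA has 1 G/C ✓; GC 8/23 = 34.8%, outside 43.0–54.8% ✗; Tm = 64.9 + 41·(8 − 16.4)/23 = 49.9°C ✓; length 23 ✓ — fails.
P2 (21 nt, A=2 T=6 G=7 C=6): 3' end TTG has 1 G/C ✓; GC 13/21 = 61.9%, outside 43.0–54.8% ✗; Tm = 64.9 + 41·(13 − 16.4)/21 = 58.3°C, outside 47.2–55.4°C ✗; length 21, outside 22–25 ✗ — fails.
P3 (20 nt, A=5 T=8 G=4 C=3): 3' end GAC has 2 G/C ✓; GC 7/20 = 35.0%, outside 43.0–54.8% ✗; Tm = 64.9 + 41·(7 − 16.4)/20 = 45.6°C, outside 47.2–55.4°C ✗; length 20, outside 22–25 ✗ — fails.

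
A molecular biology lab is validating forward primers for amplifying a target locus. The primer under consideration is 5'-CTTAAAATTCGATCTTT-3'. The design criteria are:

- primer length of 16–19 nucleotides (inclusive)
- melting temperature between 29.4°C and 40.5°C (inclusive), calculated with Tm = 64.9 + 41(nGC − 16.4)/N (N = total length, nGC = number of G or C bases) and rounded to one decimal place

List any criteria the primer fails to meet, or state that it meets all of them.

Meets all criteria.

Base counts: A=5, T=8, G=1, C=3 (length 17).
length: length 17 ✓
Tm: Tm = 64.9 + 41·(4 − 16.4)/17 = 35.0°C ✓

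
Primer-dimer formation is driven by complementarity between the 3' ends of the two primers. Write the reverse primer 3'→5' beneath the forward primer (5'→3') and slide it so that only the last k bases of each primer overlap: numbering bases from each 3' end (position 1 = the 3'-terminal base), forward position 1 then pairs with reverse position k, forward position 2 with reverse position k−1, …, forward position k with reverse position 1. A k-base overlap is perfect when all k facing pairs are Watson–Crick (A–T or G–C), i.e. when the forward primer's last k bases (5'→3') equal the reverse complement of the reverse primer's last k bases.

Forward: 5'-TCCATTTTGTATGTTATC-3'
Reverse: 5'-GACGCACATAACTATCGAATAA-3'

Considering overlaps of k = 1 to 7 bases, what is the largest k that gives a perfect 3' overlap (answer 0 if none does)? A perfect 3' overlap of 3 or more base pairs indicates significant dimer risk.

Last 7 bases (5'→3') — forward …TGTTATC, reverse …CGAATAA.
Reverse complement of the reverse primer's last 7 bases: TTATTCG; its first k bases are the reverse complement of the reverse primer's last k bases, so a perfect k-base overlap needs the forward primer's last k bases to equal them.
Comparing (forward last k vs required): k=1: C vs T ✗; k=2: TC vs TT ✗; k=3: ATC vs TTA ✗; k=4: TATC vs TTAT ✗; k=5: TTATC vs TTATT ✗; k=6: GTTATC vs TTATTC ✗; k=7: TGTTATC vs TTATTCG ✗.
No overlap length from 1 to 7 is perfect, so the longest perfect 3' overlap is 0.

Longest perfect overlap: 0 complementary base pairs; below the dimer-risk threshold (threshold 3).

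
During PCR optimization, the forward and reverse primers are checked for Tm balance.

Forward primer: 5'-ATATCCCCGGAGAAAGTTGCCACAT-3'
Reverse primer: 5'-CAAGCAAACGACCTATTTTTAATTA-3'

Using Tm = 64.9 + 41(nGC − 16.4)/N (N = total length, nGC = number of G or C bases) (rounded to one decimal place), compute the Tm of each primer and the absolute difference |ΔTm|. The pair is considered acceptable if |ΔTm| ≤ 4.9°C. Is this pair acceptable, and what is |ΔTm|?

Forward: G+C = 12, N = 25 → Tm = 64.9 + 41·(12 − 16.4)/25 = 57.7°C.
Reverse: G+C = 7, N = 25 → Tm = 64.9 + 41·(7 − 16.4)/25 = 49.5°C.
|ΔTm| = |57.7 − 49.5| = 8.2°C, > 4.9°C.

|ΔTm| = 8.2°C; the pair is not acceptable.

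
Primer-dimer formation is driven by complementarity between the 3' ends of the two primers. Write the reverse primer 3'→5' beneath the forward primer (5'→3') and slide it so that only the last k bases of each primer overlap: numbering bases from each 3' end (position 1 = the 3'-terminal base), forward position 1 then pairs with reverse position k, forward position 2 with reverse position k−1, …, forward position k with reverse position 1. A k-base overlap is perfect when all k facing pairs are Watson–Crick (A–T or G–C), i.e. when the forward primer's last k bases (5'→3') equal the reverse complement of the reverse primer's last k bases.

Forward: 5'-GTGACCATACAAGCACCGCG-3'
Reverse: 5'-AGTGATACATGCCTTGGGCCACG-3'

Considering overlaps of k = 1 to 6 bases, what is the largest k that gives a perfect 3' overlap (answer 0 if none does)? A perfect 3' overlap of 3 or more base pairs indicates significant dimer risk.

Last 6 bases (5'→3') — forward …ACCGCG, reverse …GCCACG.
Reverse complement of the reverse primer's last 6 bases: CGTGGC; its first k bases are the reverse complement of the reverse primer's last k bases, so a perfect k-base overlap needs the forward primer's last k bases to equal them.
Comparing (forward last k vs required): k=1: G vs C ✗; k=2: CG vs CG ✓; k=3: GCG vs CGT ✗; k=4: CGCG vs CGTG ✗; k=5: CCGCG vs CGTGG ✗; k=6: ACCGCG vs CGTGGC ✗.
Only k = 2 is perfect, so the longest perfect 3' overlap is 2.

Longest perfect overlap: 2 complementary base pairs; below the dimer-risk threshold (threshold 3).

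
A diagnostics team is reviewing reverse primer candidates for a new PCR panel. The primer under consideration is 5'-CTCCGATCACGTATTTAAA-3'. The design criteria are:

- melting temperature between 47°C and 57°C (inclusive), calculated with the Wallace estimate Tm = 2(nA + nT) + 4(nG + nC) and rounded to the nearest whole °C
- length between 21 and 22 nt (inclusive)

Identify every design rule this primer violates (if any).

Base counts: A=6, T=6, G=2, C=5 (length 19).
Tm: Tm = 2·12 + 4·7 = 52°C ✓
length: length 19, outside 21–22 ✗

Fails: length.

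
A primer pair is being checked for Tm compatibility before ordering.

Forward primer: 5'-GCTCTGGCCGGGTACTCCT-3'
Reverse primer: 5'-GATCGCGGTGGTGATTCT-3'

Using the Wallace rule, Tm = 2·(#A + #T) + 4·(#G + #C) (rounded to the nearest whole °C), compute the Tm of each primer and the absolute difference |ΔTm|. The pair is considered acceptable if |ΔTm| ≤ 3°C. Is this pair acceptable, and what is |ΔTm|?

Forward: A=1 T=5 G=6 C=7 → Tm = 2·6 + 4·13 = 64°C.
Reverse: A=2 T=6 G=7 C=3 → Tm = 2·8 + 4·10 = 56°C.
|ΔTm| = |64 − 56| = 8°C, > 3°C.

|ΔTm| = 8°C; the pair is not acceptable.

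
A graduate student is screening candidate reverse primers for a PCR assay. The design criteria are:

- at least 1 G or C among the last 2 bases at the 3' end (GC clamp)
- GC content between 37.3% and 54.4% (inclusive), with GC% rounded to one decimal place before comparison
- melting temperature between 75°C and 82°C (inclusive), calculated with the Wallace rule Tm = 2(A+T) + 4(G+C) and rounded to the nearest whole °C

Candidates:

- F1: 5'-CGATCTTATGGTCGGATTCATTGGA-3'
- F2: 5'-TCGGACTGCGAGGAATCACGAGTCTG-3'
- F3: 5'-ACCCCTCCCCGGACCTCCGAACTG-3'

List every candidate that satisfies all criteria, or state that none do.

F1 (25 nt, A=5 T=9 G=7 C=4): 3' end GA has 1 G/C ✓; GC 11/25 = 44.0% ✓; Tm = 2·14 + 4·11 = 72°C, outside 75–82°C ✗ — fails.
F2 (26 nt, A=6 T=5 G=9 C=6): 3' end TG has 1 G/C ✓; GC 15/26 = 57.7%, outside 37.3–54.4% ✗; Tm = 2·11 + 4·15 = 82°C ✓ — fails.
F3 (24 nt, A=4 T=3 G=4 C=13): 3' end TG has 1 G/C ✓; GC 17/24 = 70.8%, outside 37.3–54.4% ✗; Tm = 2·7 + 4·17 = 82°C ✓ — fails.

None of the candidates satisfy all criteria.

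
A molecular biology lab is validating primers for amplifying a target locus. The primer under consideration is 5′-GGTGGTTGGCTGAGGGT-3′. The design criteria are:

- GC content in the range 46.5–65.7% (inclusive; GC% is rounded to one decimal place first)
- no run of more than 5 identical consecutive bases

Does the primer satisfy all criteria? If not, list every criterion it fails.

Base counts: A=1, T=5, G=10, C=1 (length 17).
GC content: GC 11/17 = 64.7% ✓
homopolymer run: longest run = 3 ✓

Meets all criteria.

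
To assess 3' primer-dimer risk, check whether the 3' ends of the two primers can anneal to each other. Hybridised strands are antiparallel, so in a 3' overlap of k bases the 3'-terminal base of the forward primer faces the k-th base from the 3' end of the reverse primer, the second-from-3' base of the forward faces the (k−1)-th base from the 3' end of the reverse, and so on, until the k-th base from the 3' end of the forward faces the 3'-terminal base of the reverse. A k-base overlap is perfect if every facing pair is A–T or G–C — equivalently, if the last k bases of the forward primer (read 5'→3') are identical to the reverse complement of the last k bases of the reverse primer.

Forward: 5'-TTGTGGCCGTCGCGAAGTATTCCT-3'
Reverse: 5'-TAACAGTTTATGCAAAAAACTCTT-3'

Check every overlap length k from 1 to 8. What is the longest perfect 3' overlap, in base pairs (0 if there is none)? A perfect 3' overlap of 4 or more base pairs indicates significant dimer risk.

Last 8 bases (5'→3') — forward …GTATTCCT, reverse …AAACTCTT.
Reverse complement of the reverse primer's last 8 bases: AAGAGTTT; its first k bases are the reverse complement of the reverse primer's last k bases, so a perfect k-base overlap needs the forward primer's last k bases to equal them.
Comparing (forward last k vs required): k=1: T vs A ✗; k=2: CT vs AA ✗; k=3: CCT vs AAG ✗; k=4: TCCT vs AAGA ✗; k=5: TTCCT vs AAGAG ✗; k=6: ATTCCT vs AAGAGT ✗; k=7: TATTCCT vs AAGAGTT ✗; k=8: GTATTCCT vs AAGAGTTT ✗.
No overlap length from 1 to 8 is perfect, so the longest perfect 3' overlap is 0.

Longest perfect overlap: 0 complementary base pairs; below the dimer-risk threshold (threshold 4).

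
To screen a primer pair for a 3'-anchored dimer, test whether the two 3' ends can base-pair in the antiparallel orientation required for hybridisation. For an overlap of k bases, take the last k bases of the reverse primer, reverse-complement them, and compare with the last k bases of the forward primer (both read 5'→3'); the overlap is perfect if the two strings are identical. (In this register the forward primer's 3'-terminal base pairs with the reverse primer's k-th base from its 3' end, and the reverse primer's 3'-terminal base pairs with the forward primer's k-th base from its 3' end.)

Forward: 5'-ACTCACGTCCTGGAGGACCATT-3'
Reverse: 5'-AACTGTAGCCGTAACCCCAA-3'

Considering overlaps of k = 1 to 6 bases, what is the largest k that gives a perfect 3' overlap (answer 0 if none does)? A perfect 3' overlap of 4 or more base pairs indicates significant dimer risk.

Longest perfect overlap: 2 complementary base pairs; below the dimer-risk threshold (threshold 4).

Last 6 bases (5'→3') — forward …ACCATT, reverse …CCCCAA.
Reverse complement of the reverse primer's last 6 bases: TTGGGG; its first k bases are the reverse complement of the reverse primer's last k bases, so a perfect k-base overlap needs the forward primer's last k bases to equal them.
Comparing (forward last k vs required): k=1: T vs T ✓; k=2: TT vs TT ✓; k=3: ATT vs TTG ✗; k=4: CATT vs TTGG ✗; k=5: CCATT vs TTGGG ✗; k=6: ACCATT vs TTGGGG ✗.
Perfect overlaps at k = 1, 2; the largest is 2.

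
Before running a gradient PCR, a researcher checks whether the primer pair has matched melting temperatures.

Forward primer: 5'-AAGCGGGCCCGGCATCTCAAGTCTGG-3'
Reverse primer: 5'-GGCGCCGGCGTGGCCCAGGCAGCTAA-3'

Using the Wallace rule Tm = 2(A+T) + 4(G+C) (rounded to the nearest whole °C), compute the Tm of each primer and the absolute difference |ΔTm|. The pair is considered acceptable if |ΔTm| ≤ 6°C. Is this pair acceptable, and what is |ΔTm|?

|ΔTm| = 6°C; the pair is acceptable.

Forward: A=5 T=4 G=9 C=8 → Tm = 2·9 + 4·17 = 86°C.
Reverse: A=4 T=2 G=11 C=9 → Tm = 2·6 + 4·20 = 92°C.
|ΔTm| = |86 − 92| = 6°C, ≤ 6°C.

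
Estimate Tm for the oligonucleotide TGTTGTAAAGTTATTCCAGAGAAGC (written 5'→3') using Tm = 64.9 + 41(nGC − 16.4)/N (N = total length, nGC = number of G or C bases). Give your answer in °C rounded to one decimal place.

52.8°C

Base counts: A=8, T=8, G=6, C=3; G+C = 9, N = 25.
Tm = 64.9 + 41·(9 − 16.4)/25 = 64.9 + -303.40/25 = 52.8°C.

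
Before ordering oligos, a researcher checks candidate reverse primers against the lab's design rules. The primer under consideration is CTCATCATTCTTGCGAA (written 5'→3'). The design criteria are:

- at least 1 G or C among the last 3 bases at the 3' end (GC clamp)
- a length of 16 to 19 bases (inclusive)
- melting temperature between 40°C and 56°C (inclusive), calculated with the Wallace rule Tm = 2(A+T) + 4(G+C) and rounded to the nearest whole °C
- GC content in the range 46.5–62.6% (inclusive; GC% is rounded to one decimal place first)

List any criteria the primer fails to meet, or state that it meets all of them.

Fails: GC content.

Base counts: A=4, T=6, G=2, C=5 (length 17).
GC clamp: 3' end GAA has 1 G/C ✓
length: length 17 ✓
Tm: Tm = 2·10 + 4·7 = 48°C ✓
GC content: GC 7/17 = 41.2%, outside 46.5–62.6% ✗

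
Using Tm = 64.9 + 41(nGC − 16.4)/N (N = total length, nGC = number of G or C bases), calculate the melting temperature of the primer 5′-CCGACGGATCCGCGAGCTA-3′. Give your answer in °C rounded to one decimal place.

57.6°C

Base counts: A=4, T=2, G=6, C=7; G+C = 13, N = 19.
Tm = 64.9 + 41·(13 − 16.4)/19 = 64.9 + -139.40/19 = 57.6°C.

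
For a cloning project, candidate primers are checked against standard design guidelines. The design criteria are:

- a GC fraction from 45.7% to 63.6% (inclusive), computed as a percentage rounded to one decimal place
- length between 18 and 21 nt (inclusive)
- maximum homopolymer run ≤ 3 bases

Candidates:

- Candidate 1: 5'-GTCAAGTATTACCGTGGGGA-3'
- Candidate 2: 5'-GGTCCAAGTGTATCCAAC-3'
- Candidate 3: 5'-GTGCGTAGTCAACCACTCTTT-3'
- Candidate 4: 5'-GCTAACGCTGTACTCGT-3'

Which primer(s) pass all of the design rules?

Candidate 2 and Candidate 3.

Candidate 1 (20 nt, A=5 T=5 G=7 C=3): GC 10/20 = 50.0% ✓; length 20 ✓; longest run = 4, exceeds 3 ✗ — fails.
Candidate 2 (18 nt, A=5 T=4 G=4 C=5): GC 9/18 = 50.0% ✓; length 18 ✓; longest run = 2 ✓ — passes.
Candidate 3 (21 nt, A=4 T=7 G=4 C=6): GC 10/21 = 47.6% ✓; length 21 ✓; longest run = 3 ✓ — passes.
Candidate 4 (17 nt, A=3 T=5 G=4 C=5): GC 9/17 = 52.9% ✓; length 17, outside 18–21 ✗; longest run = 2 ✓ — fails.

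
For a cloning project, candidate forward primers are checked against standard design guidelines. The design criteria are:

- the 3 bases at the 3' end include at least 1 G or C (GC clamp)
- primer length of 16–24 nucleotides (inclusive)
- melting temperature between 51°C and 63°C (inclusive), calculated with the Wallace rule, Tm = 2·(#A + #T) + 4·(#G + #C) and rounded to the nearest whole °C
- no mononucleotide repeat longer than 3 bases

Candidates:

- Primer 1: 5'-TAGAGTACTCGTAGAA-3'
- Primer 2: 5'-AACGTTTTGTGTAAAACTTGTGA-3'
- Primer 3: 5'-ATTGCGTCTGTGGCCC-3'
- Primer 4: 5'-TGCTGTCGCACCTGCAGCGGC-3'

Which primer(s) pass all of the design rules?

Primer 3 only.

Primer 1 (16 nt, A=6 T=4 G=4 C=2): 3' end GAA has 1 G/C ✓; length 16 ✓; Tm = 2·10 + 4·6 = 44°C, outside 51–63°C ✗; longest run = 2 ✓ — fails.
Primer 2 (23 nt, A=7 T=9 G=5 C=2): 3' end TGA has 1 G/C ✓; length 23 ✓; Tm = 2·16 + 4·7 = 60°C ✓; longest run = 4, exceeds 3 ✗ — fails.
Primer 3 (16 nt, A=1 T=5 G=5 C=5): 3' end CCC has 3 G/C ✓; length 16 ✓; Tm = 2·6 + 4·10 = 52°C ✓; longest run = 3 ✓ — passes.
Primer 4 (21 nt, A=2 T=4 G=7 C=8): 3' end GGC has 3 G/C ✓; length 21 ✓; Tm = 2·6 + 4·15 = 72°C, outside 51–63°C ✗; longest run = 2 ✓ — fails.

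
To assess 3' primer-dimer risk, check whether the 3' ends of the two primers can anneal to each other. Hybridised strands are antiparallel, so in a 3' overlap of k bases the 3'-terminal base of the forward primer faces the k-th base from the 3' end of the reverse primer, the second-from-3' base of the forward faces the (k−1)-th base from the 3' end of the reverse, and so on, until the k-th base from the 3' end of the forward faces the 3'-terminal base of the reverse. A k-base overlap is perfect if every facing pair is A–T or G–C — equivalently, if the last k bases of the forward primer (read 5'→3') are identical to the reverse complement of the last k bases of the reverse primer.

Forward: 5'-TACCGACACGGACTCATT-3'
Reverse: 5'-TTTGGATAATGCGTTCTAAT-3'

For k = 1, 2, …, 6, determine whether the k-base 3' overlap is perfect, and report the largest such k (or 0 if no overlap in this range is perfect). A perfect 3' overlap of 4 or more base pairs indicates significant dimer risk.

Last 6 bases (5'→3') — forward …CTCATT, reverse …TCTAAT.
Reverse complement of the reverse primer's last 6 bases: ATTAGA; its first k bases are the reverse complement of the reverse primer's last k bases, so a perfect k-base overlap needs the forward primer's last k bases to equal them.
Comparing (forward last k vs required): k=1: T vs A ✗; k=2: TT vs AT ✗; k=3: ATT vs ATT ✓; k=4: CATT vs ATTA ✗; k=5: TCATT vs ATTAG ✗; k=6: CTCATT vs ATTAGA ✗.
Only k = 3 is perfect, so the longest perfect 3' overlap is 3.

Longest perfect overlap: 3 complementary base pairs; below the dimer-risk threshold (threshold 4).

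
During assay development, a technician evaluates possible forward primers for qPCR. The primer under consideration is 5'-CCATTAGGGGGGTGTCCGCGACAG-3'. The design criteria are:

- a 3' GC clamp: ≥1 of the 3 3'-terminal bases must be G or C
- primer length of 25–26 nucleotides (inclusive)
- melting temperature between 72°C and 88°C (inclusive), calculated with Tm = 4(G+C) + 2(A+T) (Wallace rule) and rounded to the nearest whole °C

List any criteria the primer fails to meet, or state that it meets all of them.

Base counts: A=4, T=4, G=10, C=6 (length 24).
GC clamp: 3' end CAG has 2 G/C ✓
length: length 24, outside 25–26 ✗
Tm: Tm = 2·8 + 4·16 = 80°C ✓

Fails: length.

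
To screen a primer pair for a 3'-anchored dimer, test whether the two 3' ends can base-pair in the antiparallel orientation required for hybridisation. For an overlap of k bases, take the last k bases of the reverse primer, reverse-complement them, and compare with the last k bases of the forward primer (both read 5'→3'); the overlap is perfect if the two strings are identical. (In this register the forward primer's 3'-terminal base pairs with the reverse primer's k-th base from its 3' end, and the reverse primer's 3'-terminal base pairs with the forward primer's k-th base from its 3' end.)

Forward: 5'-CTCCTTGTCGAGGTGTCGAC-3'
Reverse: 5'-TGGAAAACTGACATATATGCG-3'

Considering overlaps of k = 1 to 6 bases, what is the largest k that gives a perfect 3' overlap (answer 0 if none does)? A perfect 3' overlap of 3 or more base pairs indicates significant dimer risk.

Longest perfect overlap: 1 complementary base pair; below the dimer-risk threshold (threshold 3).

Last 6 bases (5'→3') — forward …GTCGAC, reverse …TATGCG.
Reverse complement of the reverse primer's last 6 bases: CGCATA; its first k bases are the reverse complement of the reverse primer's last k bases, so a perfect k-base overlap needs the forward primer's last k bases to equal them.
Comparing (forward last k vs required): k=1: C vs C ✓; k=2: AC vs CG ✗; k=3: GAC vs CGC ✗; k=4: CGAC vs CGCA ✗; k=5: TCGAC vs CGCAT ✗; k=6: GTCGAC vs CGCATA ✗.
Only k = 1 is perfect, so the longest perfect 3' overlap is 1.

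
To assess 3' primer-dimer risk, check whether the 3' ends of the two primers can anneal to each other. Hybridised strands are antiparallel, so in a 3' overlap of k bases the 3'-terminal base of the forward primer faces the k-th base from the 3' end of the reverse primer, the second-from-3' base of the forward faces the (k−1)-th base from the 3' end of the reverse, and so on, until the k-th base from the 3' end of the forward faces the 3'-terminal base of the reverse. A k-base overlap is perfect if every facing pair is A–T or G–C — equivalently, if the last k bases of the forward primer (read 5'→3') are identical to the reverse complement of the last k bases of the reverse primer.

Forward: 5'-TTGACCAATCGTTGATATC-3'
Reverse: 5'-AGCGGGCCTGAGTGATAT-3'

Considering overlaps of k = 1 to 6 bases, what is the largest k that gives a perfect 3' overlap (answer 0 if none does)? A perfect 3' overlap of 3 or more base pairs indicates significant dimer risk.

Last 6 bases (5'→3') — forward …GATATC, reverse …TGATAT.
Reverse complement of the reverse primer's last 6 bases: ATATCA; its first k bases are the reverse complement of the reverse primer's last k bases, so a perfect k-base overlap needs the forward primer's last k bases to equal them.
Comparing (forward last k vs required): k=1: C vs A ✗; k=2: TC vs AT ✗; k=3: ATC vs ATA ✗; k=4: TATC vs ATAT ✗; k=5: ATATC vs ATATC ✓; k=6: GATATC vs ATATCA ✗.
Only k = 5 is perfect, so the longest perfect 3' overlap is 5.

Longest perfect overlap: 5 complementary base pairs; significant dimer risk (threshold 3).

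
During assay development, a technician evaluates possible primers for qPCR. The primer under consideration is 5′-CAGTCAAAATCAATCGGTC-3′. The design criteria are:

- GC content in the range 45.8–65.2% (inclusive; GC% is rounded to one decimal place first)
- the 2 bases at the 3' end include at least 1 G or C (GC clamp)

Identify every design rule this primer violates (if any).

Base counts: A=7, T=4, G=3, C=5 (length 19).
GC content: GC 8/19 = 42.1%, outside 45.8–65.2% ✗
GC clamp: 3' end TC has 1 G/C ✓

Fails: GC content.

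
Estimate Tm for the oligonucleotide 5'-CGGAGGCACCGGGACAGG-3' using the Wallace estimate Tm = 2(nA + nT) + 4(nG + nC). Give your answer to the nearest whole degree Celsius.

Base counts: A=4, T=0, G=9, C=5 (length 18).
Tm = 2·(4+0) + 4·(9+5) = 2·4 + 4·14 = 8 + 56 = 64°C.

64°C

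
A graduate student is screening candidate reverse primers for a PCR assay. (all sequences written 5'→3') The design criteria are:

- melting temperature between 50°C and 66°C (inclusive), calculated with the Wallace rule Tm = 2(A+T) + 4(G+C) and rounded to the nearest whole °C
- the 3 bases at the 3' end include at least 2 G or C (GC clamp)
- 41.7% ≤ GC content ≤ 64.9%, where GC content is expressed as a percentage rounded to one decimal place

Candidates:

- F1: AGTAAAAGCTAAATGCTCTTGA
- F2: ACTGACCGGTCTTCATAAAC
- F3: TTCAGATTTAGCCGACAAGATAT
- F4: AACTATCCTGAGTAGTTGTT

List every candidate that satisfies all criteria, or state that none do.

None of the candidates satisfy all criteria.

F1 (22 nt, A=9 T=6 G=4 C=3): Tm = 2·15 + 4·7 = 58°C ✓; 3' end TGA has 1 G/C, need ≥2 ✗; GC 7/22 = 31.8%, outside 41.7–64.9% ✗ — fails.
F2 (20 nt, A=6 T=5 G=3 C=6): Tm = 2·11 + 4·9 = 58°C ✓; 3' end AAC has 1 G/C, need ≥2 ✗; GC 9/20 = 45.0% ✓ — fails.
F3 (23 nt, A=8 T=7 G=4 C=4): Tm = 2·15 + 4·8 = 62°C ✓; 3' end TAT has 0 G/C, need ≥2 ✗; GC 8/23 = 34.8%, outside 41.7–64.9% ✗ — fails.
F4 (20 nt, A=5 T=8 G=4 C=3): Tm = 2·13 + 4·7 = 54°C ✓; 3' end GTT has 1 G/C, need ≥2 ✗; GC 7/20 = 35.0%, outside 41.7–64.9% ✗ — fails.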